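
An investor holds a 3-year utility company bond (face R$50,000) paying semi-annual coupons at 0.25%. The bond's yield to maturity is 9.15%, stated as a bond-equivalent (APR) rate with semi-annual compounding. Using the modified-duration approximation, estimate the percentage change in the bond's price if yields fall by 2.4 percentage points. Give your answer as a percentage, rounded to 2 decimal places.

+6.86%

Periodic yield y = 0.04575. Modified duration first:
  t   CF        PV=CF/(1+0.04575)^t    t·PV
  1        62.50        59.7657        59.7657
  2        62.50        57.1511       114.3021
  3        62.50        54.6508       163.9524
  4        62.50        52.2599       209.0396
  5        62.50        49.9736       249.8680
  6    50,062.50    38,277.6524   229,665.9142
  Σ                 38,551.4534   230,462.8420
P = 38,551.4534; D_Mac = 5.97806 half-year periods = 2.98903 yrs; D_mod = 2.98903/(1+0.04575) = 2.85826 yrs.
ΔP/P ≈ -D_mod · Δy = -2.85826 × (-0.024) = +0.068598 = +6.8598%.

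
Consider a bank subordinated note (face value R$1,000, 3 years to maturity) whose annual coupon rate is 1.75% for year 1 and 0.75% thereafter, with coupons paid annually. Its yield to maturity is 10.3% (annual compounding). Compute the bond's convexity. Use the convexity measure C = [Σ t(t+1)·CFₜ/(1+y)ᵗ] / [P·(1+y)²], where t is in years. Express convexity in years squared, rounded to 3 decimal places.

With y = 0.103:
  t   CF        PV=CF/(1+0.103)^t    t·PV        t(t+1)·PV
  1        17.50        15.8658        15.8658          31.7316
  2         7.50         6.1647        12.3294          36.9881
  3     1,007.50       750.7901     2,252.3702       9,009.4808
  Σ                    772.8206     2,280.5654       9,078.2005
P = 772.8206.
Convexity = Σ t(t+1)·PV / [P·(1+y)²] = 9,078.2005 / (772.8206 × 1.216609) = 9.65540.

9.655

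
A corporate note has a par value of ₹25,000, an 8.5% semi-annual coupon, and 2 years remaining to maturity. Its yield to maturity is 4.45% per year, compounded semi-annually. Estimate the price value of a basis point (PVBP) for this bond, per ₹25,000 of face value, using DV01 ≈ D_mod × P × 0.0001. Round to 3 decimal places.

Periodic yield y = 0.02225.
  t   CF        PV=CF/(1+0.02225)^t    t·PV
  1     1,062.50     1,039.3739     1,039.3739
  2     1,062.50     1,016.7512     2,033.5024
  3     1,062.50       994.6209     2,983.8627
  4    26,062.50    23,866.4374    95,465.7495
  Σ                 26,917.1834   101,522.4886
P = 26,917.1834; D_Mac = 3.77166 half-year periods = 1.88583 yrs; D_mod = 1.84478 yrs.
DV01 ≈ 1.84478 × 26,917.1834 × 0.0001 = 4.965639.

₹4.966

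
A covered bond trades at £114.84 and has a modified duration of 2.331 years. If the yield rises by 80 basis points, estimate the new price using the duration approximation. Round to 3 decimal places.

£112.698

Duration approximation: ΔP/P ≈ -D_mod · Δy = -2.331 × (+0.008) = -0.018648.
New price ≈ 114.84 × (1 - 0.018648) = 112.69846368.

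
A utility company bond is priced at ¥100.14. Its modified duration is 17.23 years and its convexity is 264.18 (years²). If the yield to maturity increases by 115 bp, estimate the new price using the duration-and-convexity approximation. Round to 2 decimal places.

Duration effect: -D_mod·Δy = -17.23 × (+0.0115) = -0.198145
Convexity effect: ½·C·(Δy)² = 0.5 × 264.18 × (0.0115)² = +0.0174689025
ΔP/P ≈ -0.198145 + 0.0174689025 = -0.1806760975
New price ≈ 100.14 × (1 - 0.1806760975) = 82.04709559635.

¥82.05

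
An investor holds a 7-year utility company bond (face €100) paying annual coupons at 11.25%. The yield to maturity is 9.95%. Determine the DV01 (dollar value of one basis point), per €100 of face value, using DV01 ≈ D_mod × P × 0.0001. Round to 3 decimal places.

€0.051

Periodic yield y = 0.0995.
  t   CF        PV=CF/(1+0.0995)^t    t·PV
  1        11.25        10.2319        10.2319
  2        11.25         9.3060        18.6120
  3        11.25         8.4638        25.3915
  4        11.25         7.6979        30.7916
  5        11.25         7.0013        35.0063
  6        11.25         6.3677        38.2061
  7       111.25        57.2708       400.8957
  Σ                    106.3394       559.1350
P = 106.3394; D_Mac = 5.25802 yrs; D_mod = 4.78220 yrs.
DV01 ≈ 4.78220 × 106.3394 × 0.0001 = 0.050854.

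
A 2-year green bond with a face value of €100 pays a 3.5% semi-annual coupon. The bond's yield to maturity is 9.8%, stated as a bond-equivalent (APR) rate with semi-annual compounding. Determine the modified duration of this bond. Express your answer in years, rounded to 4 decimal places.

1.8545 years

Periodic yield y = 0.049. First find Macaulay duration:
  t   CF        PV=CF/(1+0.049)^t    t·PV
  1         1.75         1.6683         1.6683
  2         1.75         1.5903         3.1807
  3         1.75         1.5160         4.5481
  4       101.75        84.0296       336.1185
  Σ                     88.8043       345.5156
P = 88.8043; Macaulay duration = 345.5156 / 88.8043 = 3.89075 half-year periods = 1.94538 years.
Modified duration = D_Mac / (1 + y) = 1.94538 / 1.049 = 1.85451 years.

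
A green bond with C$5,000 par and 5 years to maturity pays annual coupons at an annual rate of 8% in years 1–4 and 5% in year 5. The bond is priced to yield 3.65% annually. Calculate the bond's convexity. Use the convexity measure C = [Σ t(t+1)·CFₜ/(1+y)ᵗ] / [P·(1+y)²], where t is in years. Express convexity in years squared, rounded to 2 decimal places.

23.20

With y = 0.0365:
  t   CF        PV=CF/(1+0.0365)^t    t·PV        t(t+1)·PV
  1       400.00       385.9141       385.9141         771.8283
  2       400.00       372.3243       744.6486       2,233.9458
  3       400.00       359.2130     1,077.6391       4,310.5563
  4       400.00       346.5635     1,386.2538       6,931.2691
  5     5,250.00     4,388.4663    21,942.3317     131,653.9901
  Σ                  5,852.4812    25,536.7873     145,901.5895
P = 5,852.4812.
Convexity = Σ t(t+1)·PV / [P·(1+y)²] = 145,901.5895 / (5,852.4812 × 1.074332) = 23.20499.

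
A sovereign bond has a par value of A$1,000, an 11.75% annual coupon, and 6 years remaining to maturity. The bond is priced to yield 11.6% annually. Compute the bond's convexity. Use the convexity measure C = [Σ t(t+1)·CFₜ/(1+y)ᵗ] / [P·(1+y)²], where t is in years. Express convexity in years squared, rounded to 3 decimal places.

23.649

With y = 0.116:
  t   CF        PV=CF/(1+0.116)^t    t·PV        t(t+1)·PV
  1       117.50       105.2867       105.2867         210.5735
  2       117.50        94.3430       188.6859         566.0577
  3       117.50        84.5367       253.6101       1,014.4404
  4       117.50        75.7497       302.9989       1,514.9946
  5       117.50        67.8761       339.3805       2,036.2831
  6     1,117.50       578.4454     3,470.6723      24,294.7064
  Σ                  1,006.2376     4,660.6345      29,637.0556
P = 1,006.2376.
Convexity = Σ t(t+1)·PV / [P·(1+y)²] = 29,637.0556 / (1,006.2376 × 1.245456) = 23.64864.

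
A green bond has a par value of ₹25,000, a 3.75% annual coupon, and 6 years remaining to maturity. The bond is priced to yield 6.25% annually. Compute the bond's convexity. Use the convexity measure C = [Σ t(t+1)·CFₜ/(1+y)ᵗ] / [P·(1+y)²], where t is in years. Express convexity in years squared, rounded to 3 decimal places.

32.639

With y = 0.0625:
  t   CF        PV=CF/(1+0.0625)^t    t·PV        t(t+1)·PV
  1       937.50       882.3529       882.3529       1,764.7059
  2       937.50       830.4498     1,660.8997       4,982.6990
  3       937.50       781.5998     2,344.7995       9,379.1980
  4       937.50       735.6234     2,942.4935      14,712.4675
  5       937.50       692.3514     3,461.7571      20,770.5424
  6    25,937.50    18,028.2878   108,169.7266     757,188.0863
  Σ                 21,950.6652   119,462.0293     808,797.6991
P = 21,950.6652.
Convexity = Σ t(t+1)·PV / [P·(1+y)²] = 808,797.6991 / (21,950.6652 × 1.128906) = 32.63881.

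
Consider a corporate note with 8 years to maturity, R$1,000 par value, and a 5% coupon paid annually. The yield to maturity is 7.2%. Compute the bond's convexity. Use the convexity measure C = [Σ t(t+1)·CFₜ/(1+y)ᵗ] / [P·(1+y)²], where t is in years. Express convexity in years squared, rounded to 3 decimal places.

With y = 0.072:
  t   CF        PV=CF/(1+0.072)^t    t·PV        t(t+1)·PV
  1        50.00        46.6418        46.6418          93.2836
  2        50.00        43.5091        87.0183         261.0548
  3        50.00        40.5869       121.7606         487.0425
  4        50.00        37.8609       151.4436         757.2179
  5        50.00        35.3180       176.5900       1,059.5399
  6        50.00        32.9459       197.6754       1,383.7275
  7        50.00        30.7331       215.1318       1,721.0541
  8     1,050.00       602.0479     4,816.3829      43,347.4458
  Σ                    869.6436     5,812.6443      49,110.3663
P = 869.6436.
Convexity = Σ t(t+1)·PV / [P·(1+y)²] = 49,110.3663 / (869.6436 × 1.149184) = 49.14081.

49.141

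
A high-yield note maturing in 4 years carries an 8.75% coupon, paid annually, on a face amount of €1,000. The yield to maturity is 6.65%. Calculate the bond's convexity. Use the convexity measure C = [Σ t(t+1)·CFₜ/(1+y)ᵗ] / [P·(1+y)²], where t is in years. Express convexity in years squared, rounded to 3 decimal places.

15.015

With y = 0.0665:
  t   CF        PV=CF/(1+0.0665)^t    t·PV        t(t+1)·PV
  1        87.50        82.0441        82.0441         164.0881
  2        87.50        76.9283       153.8567         461.5700
  3        87.50        72.1316       216.3948         865.5790
  4     1,087.50       840.5931     3,362.3724      16,811.8622
  Σ                  1,071.6971     3,814.6679      18,303.0994
P = 1,071.6971.
Convexity = Σ t(t+1)·PV / [P·(1+y)²] = 18,303.0994 / (1,071.6971 × 1.137422) = 15.01519.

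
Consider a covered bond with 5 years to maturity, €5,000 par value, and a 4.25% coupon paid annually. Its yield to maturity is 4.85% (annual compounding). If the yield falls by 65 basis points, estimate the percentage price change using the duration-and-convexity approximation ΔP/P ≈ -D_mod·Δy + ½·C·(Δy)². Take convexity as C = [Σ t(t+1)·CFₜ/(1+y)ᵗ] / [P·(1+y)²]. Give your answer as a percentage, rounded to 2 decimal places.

With y = 0.0485:
  t   CF        PV=CF/(1+0.0485)^t    t·PV        t(t+1)·PV
  1       212.50       202.6705       202.6705         405.3410
  2       212.50       193.2956       386.5913       1,159.7739
  3       212.50       184.3545       553.0634       2,212.2534
  4       212.50       175.8268       703.3074       3,516.5370
  5     5,212.50     4,113.4279    20,567.1397     123,402.8383
  Σ                  4,869.5754    22,412.7722     130,696.7435
P = 4,869.5754; D_Mac = 4.60261 yrs; D_mod = 4.38971 yrs; C = 24.41388.
Duration effect: -4.38971 × (-0.0065) = +0.028533
Convexity effect: 0.5 × 24.41388 × (-0.0065)² = +0.0005157
ΔP/P ≈ +0.028533 + 0.0005157 = +0.029049 = +2.9049%.

+2.90%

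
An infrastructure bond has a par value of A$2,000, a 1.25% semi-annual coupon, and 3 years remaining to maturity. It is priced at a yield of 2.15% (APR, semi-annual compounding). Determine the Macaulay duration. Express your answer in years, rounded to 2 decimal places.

Periodic yield y = 0.01075. Discount each cash flow and weight by its period:
  t   CF        PV=CF/(1+0.01075)^t    t·PV
  1        12.50        12.3671        12.3671
  2        12.50        12.2355        24.4710
  3        12.50        12.1054        36.3162
  4        12.50        11.9766        47.9066
  5        12.50        11.8493        59.2463
  6     2,012.50     1,887.4410    11,324.6461
  Σ                  1,947.9749    11,504.9532
Price P = Σ PV = 1,947.9749.
Macaulay duration = Σ(t·PV) / P = 11,504.9532 / 1,947.9749 = 5.90611 half-year periods.
In years: 5.90611 / 2 = 2.95305 years.

2.95 years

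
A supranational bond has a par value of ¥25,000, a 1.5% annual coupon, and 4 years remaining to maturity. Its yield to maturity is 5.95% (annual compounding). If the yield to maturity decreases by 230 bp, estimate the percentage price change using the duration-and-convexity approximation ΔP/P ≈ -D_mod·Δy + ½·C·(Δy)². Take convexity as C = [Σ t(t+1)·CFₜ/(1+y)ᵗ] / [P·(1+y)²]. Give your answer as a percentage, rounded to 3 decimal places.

With y = 0.0595:
  t   CF        PV=CF/(1+0.0595)^t    t·PV        t(t+1)·PV
  1       375.00       353.9405       353.9405         707.8811
  2       375.00       334.0637       668.1275       2,004.3825
  3       375.00       315.3032       945.9096       3,783.6385
  4    25,375.00    20,137.3448    80,549.3793     402,746.8964
  Σ                 21,140.6523    82,517.3569     409,242.7984
P = 21,140.6523; D_Mac = 3.90326 yrs; D_mod = 3.68405 yrs; C = 17.24490.
Duration effect: -3.68405 × (-0.023) = +0.084733
Convexity effect: 0.5 × 17.24490 × (-0.023)² = +0.0045613
ΔP/P ≈ +0.084733 + 0.0045613 = +0.089295 = +8.9295%.

+8.929%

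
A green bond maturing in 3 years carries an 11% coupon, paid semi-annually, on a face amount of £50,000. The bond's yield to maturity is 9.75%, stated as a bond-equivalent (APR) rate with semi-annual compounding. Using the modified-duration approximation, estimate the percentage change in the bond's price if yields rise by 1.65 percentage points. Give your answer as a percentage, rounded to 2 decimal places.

Periodic yield y = 0.04875. Modified duration first:
  t   CF        PV=CF/(1+0.04875)^t    t·PV
  1     2,750.00     2,622.1692     2,622.1692
  2     2,750.00     2,500.2806     5,000.5611
  3     2,750.00     2,384.0578     7,152.1733
  4     2,750.00     2,273.2374     9,092.9497
  5     2,750.00     2,167.5685    10,837.8423
  6    52,750.00    39,645.2007   237,871.2043
  Σ                 51,592.5142   272,576.9000
P = 51,592.5142; D_Mac = 5.28326 half-year periods = 2.64163 yrs; D_mod = 2.64163/(1+0.04875) = 2.51884 yrs.
ΔP/P ≈ -D_mod · Δy = -2.51884 × (+0.0165) = -0.041561 = -4.1561%.

-4.16%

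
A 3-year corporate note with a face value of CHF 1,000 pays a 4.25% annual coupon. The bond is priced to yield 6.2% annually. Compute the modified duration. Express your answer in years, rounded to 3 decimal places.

2.708 years

Periodic yield y = 0.062. First find Macaulay duration:
  t   CF        PV=CF/(1+0.062)^t    t·PV
  1        42.50        40.0188        40.0188
  2        42.50        37.6825        75.3650
  3     1,042.50       870.3672     2,611.1016
  Σ                    948.0685     2,726.4854
P = 948.0685; Macaulay duration = 2,726.4854 / 948.0685 = 2.87583 years.
Modified duration = D_Mac / (1 + y) = 2.87583 / 1.062 = 2.70794 years.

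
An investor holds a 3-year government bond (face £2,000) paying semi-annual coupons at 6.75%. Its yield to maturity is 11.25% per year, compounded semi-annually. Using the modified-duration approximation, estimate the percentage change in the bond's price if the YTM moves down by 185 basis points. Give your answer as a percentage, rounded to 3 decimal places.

Periodic yield y = 0.05625. Modified duration first:
  t   CF        PV=CF/(1+0.05625)^t    t·PV
  1        67.50        63.9053        63.9053
  2        67.50        60.5021       121.0042
  3        67.50        57.2801       171.8402
  4        67.50        54.2297       216.9186
  5        67.50        51.3417       256.7085
  6     2,067.50     1,488.8303     8,932.9815
  Σ                  1,776.0891     9,763.3584
P = 1,776.0891; D_Mac = 5.49711 half-year periods = 2.74856 yrs; D_mod = 2.74856/(1+0.05625) = 2.60218 yrs.
ΔP/P ≈ -D_mod · Δy = -2.60218 × (-0.0185) = +0.048140 = +4.8140%.

+4.814%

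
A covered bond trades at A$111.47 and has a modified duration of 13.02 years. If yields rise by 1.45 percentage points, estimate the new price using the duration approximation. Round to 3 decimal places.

A$90.426

Duration approximation: ΔP/P ≈ -D_mod · Δy = -13.02 × (+0.0145) = -0.188790.
New price ≈ 111.47 × (1 - 0.188790) = 90.4255787.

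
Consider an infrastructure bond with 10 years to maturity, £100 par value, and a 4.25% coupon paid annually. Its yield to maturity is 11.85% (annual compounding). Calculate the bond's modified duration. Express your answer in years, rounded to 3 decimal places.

6.885 years

Periodic yield y = 0.1185. First find Macaulay duration:
  t   CF        PV=CF/(1+0.1185)^t    t·PV
  1         4.25         3.7997         3.7997
  2         4.25         3.3972         6.7943
  3         4.25         3.0373         9.1118
  4         4.25         2.7155        10.8619
  5         4.25         2.4278        12.1389
  6         4.25         2.1706        13.0234
  7         4.25         1.9406        13.5842
  8         4.25         1.7350        13.8800
  9         4.25         1.5512        13.9607
  10      104.25        34.0186       340.1858
  Σ                     56.7933       437.3408
P = 56.7933; Macaulay duration = 437.3408 / 56.7933 = 7.70056 years.
Modified duration = D_Mac / (1 + y) = 7.70056 / 1.1185 = 6.88472 years.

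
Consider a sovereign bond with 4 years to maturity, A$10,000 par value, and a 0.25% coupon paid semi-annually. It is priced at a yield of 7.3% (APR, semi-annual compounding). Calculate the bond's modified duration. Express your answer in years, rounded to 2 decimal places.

Periodic yield y = 0.0365. First find Macaulay duration:
  t   CF        PV=CF/(1+0.0365)^t    t·PV
  1        12.50        12.0598        12.0598
  2        12.50        11.6351        23.2703
  3        12.50        11.2254        33.6762
  4        12.50        10.8301        43.3204
  5        12.50        10.4487        52.2436
  6        12.50        10.0808        60.4847
  7        12.50         9.7258        68.0805
  8    10,012.50     7,516.0226    60,128.1808
  Σ                  7,592.0284    60,421.3164
P = 7,592.0284; Macaulay duration = 60,421.3164 / 7,592.0284 = 7.95852 half-year periods = 3.97926 years.
Modified duration = D_Mac / (1 + y) = 3.97926 / 1.0365 = 3.83913 years.

3.84 years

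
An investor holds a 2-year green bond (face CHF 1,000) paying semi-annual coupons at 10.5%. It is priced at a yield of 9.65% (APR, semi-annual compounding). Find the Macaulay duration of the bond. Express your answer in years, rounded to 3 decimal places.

1.856 years

Periodic yield y = 0.04825. Discount each cash flow and weight by its period:
  t   CF        PV=CF/(1+0.04825)^t    t·PV
  1        52.50        50.0835        50.0835
  2        52.50        47.7782        95.5564
  3        52.50        45.5790       136.7370
  4     1,052.50       871.6911     3,486.7645
  Σ                  1,015.1318     3,769.1413
Price P = Σ PV = 1,015.1318.
Macaulay duration = Σ(t·PV) / P = 3,769.1413 / 1,015.1318 = 3.71296 half-year periods.
In years: 3.71296 / 2 = 1.85648 years.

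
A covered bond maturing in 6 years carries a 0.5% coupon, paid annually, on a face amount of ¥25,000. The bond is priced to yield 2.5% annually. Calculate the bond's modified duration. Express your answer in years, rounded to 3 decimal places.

Periodic yield y = 0.025. First find Macaulay duration:
  t   CF        PV=CF/(1+0.025)^t    t·PV
  1       125.00       121.9512       121.9512
  2       125.00       118.9768       237.9536
  3       125.00       116.0749       348.2248
  4       125.00       113.2438       452.9753
  5       125.00       110.4818       552.4089
  6    25,125.00    21,665.2088   129,991.2525
  Σ                 22,245.9373   131,704.7664
P = 22,245.9373; Macaulay duration = 131,704.7664 / 22,245.9373 = 5.92040 years.
Modified duration = D_Mac / (1 + y) = 5.92040 / 1.025 = 5.77600 years.

5.776 years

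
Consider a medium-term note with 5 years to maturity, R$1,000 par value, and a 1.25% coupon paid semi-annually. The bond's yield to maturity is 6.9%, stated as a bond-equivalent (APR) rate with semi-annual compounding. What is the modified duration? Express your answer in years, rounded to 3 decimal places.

Periodic yield y = 0.0345. First find Macaulay duration:
  t   CF        PV=CF/(1+0.0345)^t    t·PV
  1         6.25         6.0416         6.0416
  2         6.25         5.8401        11.6802
  3         6.25         5.6453        16.9360
  4         6.25         5.4571        21.8282
  5         6.25         5.2751        26.3753
  6         6.25         5.0991        30.5948
  7         6.25         4.9291        34.5036
  8         6.25         4.7647        38.1176
  9         6.25         4.6058        41.4522
  10    1,006.25       716.8049     7,168.0486
  Σ                    764.4627     7,395.5782
P = 764.4627; Macaulay duration = 7,395.5782 / 764.4627 = 9.67422 half-year periods = 4.83711 years.
Modified duration = D_Mac / (1 + y) = 4.83711 / 1.0345 = 4.67579 years.

4.676 years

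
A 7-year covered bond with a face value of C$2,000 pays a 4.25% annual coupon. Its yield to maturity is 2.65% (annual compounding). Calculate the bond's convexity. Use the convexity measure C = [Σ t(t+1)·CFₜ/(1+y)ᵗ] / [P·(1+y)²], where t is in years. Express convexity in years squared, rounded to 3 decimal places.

45.528

With y = 0.0265:
  t   CF        PV=CF/(1+0.0265)^t    t·PV        t(t+1)·PV
  1        85.00        82.8057        82.8057         165.6113
  2        85.00        80.6679       161.3359         484.0077
  3        85.00        78.5854       235.7563         943.0252
  4        85.00        76.5567       306.2267       1,531.1337
  5        85.00        74.5803       372.9015       2,237.4092
  6        85.00        72.6549       435.9297       3,051.5079
  7     2,085.00     1,736.1745    12,153.2218      97,225.7743
  Σ                  2,202.0255    13,748.1776     105,638.4692
P = 2,202.0255.
Convexity = Σ t(t+1)·PV / [P·(1+y)²] = 105,638.4692 / (2,202.0255 × 1.053702) = 45.52834.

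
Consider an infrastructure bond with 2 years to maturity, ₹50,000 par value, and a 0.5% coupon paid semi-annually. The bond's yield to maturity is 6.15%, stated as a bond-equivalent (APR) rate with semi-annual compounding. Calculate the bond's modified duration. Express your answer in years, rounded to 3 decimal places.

Periodic yield y = 0.03075. First find Macaulay duration:
  t   CF        PV=CF/(1+0.03075)^t    t·PV
  1       125.00       121.2709       121.2709
  2       125.00       117.6531       235.3062
  3       125.00       114.1432       342.4296
  4    50,125.00    44,405.9343   177,623.7371
  Σ                 44,759.0015   178,322.7437
P = 44,759.0015; Macaulay duration = 178,322.7437 / 44,759.0015 = 3.98406 half-year periods = 1.99203 years.
Modified duration = D_Mac / (1 + y) = 1.99203 / 1.03075 = 1.93260 years.

1.933 years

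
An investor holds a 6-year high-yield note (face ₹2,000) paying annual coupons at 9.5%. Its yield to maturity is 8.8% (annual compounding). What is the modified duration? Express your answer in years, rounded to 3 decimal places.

Periodic yield y = 0.088. First find Macaulay duration:
  t   CF        PV=CF/(1+0.088)^t    t·PV
  1       190.00       174.6324       174.6324
  2       190.00       160.5077       321.0154
  3       190.00       147.5254       442.5763
  4       190.00       135.5932       542.3729
  5       190.00       124.6261       623.1307
  6     2,190.00     1,320.2943     7,921.7657
  Σ                  2,063.1791    10,025.4933
P = 2,063.1791; Macaulay duration = 10,025.4933 / 2,063.1791 = 4.85925 years.
Modified duration = D_Mac / (1 + y) = 4.85925 / 1.088 = 4.46622 years.

4.466 years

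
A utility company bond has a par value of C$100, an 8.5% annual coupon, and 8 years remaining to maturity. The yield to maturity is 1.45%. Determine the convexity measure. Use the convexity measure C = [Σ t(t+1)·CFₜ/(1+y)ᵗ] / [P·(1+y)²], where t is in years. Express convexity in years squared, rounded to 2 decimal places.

52.63

With y = 0.0145:
  t   CF        PV=CF/(1+0.0145)^t    t·PV        t(t+1)·PV
  1         8.50         8.3785         8.3785          16.7570
  2         8.50         8.2588        16.5175          49.5526
  3         8.50         8.1407        24.4222          97.6886
  4         8.50         8.0244        32.0975         160.4873
  5         8.50         7.9097        39.5484         237.2903
  6         8.50         7.7966        46.7797         327.4582
  7         8.50         7.6852        53.7963         430.3706
  8       108.50        96.6971       773.5766       6,962.1892
  Σ                    152.8909       995.1167       8,281.7939
P = 152.8909.
Convexity = Σ t(t+1)·PV / [P·(1+y)²] = 8,281.7939 / (152.8909 × 1.029210) = 52.63064.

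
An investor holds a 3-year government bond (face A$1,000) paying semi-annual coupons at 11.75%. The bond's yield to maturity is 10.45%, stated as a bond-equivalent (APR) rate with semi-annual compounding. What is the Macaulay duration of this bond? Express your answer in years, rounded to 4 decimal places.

Periodic yield y = 0.05225. Discount each cash flow and weight by its period:
  t   CF        PV=CF/(1+0.05225)^t    t·PV
  1        58.75        55.8327        55.8327
  2        58.75        53.0603       106.1207
  3        58.75        50.4256       151.2768
  4        58.75        47.9217       191.6868
  5        58.75        45.5421       227.7106
  6     1,058.75       779.9734     4,679.8407
  Σ                  1,032.7559     5,412.4682
Price P = Σ PV = 1,032.7559.
Macaulay duration = Σ(t·PV) / P = 5,412.4682 / 1,032.7559 = 5.24080 half-year periods.
In years: 5.24080 / 2 = 2.62040 years.

2.6204 years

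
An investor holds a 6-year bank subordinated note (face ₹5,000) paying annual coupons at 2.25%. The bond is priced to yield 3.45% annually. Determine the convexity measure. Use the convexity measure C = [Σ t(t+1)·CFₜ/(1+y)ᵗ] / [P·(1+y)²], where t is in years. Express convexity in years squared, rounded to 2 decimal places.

36.35

With y = 0.0345:
  t   CF        PV=CF/(1+0.0345)^t    t·PV        t(t+1)·PV
  1       112.50       108.7482       108.7482         217.4964
  2       112.50       105.1215       210.2430         630.7290
  3       112.50       101.6158       304.8473       1,219.3890
  4       112.50        98.2269       392.9077       1,964.5385
  5       112.50        94.9511       474.7556       2,848.5333
  6     5,112.50     4,171.0976    25,026.5855     175,186.0988
  Σ                  4,679.7611    26,518.0872     182,066.7849
P = 4,679.7611.
Convexity = Σ t(t+1)·PV / [P·(1+y)²] = 182,066.7849 / (4,679.7611 × 1.070190) = 36.35349.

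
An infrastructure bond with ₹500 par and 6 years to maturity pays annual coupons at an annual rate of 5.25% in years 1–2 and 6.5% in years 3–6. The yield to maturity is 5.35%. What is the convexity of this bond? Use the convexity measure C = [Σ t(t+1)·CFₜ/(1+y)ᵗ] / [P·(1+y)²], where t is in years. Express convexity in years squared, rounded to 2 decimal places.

31.64

With y = 0.0535:
  t   CF        PV=CF/(1+0.0535)^t    t·PV        t(t+1)·PV
  1        26.25        24.9169        24.9169          49.8339
  2        26.25        23.6516        47.3032         141.9095
  3        32.50        27.7958        83.3875         333.5500
  4        32.50        26.3843       105.5371         527.6855
  5        32.50        25.0444       125.2220         751.3321
  6       532.50       389.5044     2,337.0264      16,359.1850
  Σ                    517.2974     2,723.3932      18,163.4960
P = 517.2974.
Convexity = Σ t(t+1)·PV / [P·(1+y)²] = 18,163.4960 / (517.2974 × 1.109862) = 31.63662.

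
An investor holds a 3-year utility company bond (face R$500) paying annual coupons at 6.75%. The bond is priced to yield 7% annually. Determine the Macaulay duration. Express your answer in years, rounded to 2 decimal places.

Periodic yield y = 0.07. Discount each cash flow and weight by its year:
  t   CF        PV=CF/(1+0.07)^t    t·PV
  1        33.75        31.5421        31.5421
  2        33.75        29.4786        58.9571
  3       533.75       435.6990     1,307.0970
  Σ                    496.7196     1,397.5961
Price P = Σ PV = 496.7196.
Macaulay duration = Σ(t·PV) / P = 1,397.5961 / 496.7196 = 2.81365 years.

2.81 years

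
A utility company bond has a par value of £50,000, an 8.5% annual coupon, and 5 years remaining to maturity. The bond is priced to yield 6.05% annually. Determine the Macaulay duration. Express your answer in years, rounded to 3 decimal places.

Periodic yield y = 0.0605. Discount each cash flow and weight by its year:
  t   CF        PV=CF/(1+0.0605)^t    t·PV
  1     4,250.00     4,007.5436     4,007.5436
  2     4,250.00     3,778.9190     7,557.8380
  3     4,250.00     3,563.3371    10,690.0113
  4     4,250.00     3,360.0539    13,440.2154
  5    54,250.00    40,443.2808   202,216.4038
  Σ                 55,153.1343   237,912.0122
Price P = Σ PV = 55,153.1343.
Macaulay duration = Σ(t·PV) / P = 237,912.0122 / 55,153.1343 = 4.31366 years.

4.314 years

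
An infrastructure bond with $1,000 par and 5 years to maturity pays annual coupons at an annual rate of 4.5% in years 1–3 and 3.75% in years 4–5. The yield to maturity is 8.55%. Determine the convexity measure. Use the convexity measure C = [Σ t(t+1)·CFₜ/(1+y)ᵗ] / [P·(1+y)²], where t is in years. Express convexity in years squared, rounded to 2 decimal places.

22.41

With y = 0.0855:
  t   CF        PV=CF/(1+0.0855)^t    t·PV        t(t+1)·PV
  1        45.00        41.4556        41.4556          82.9111
  2        45.00        38.1903        76.3806         229.1417
  3        45.00        35.1822       105.5466         422.1864
  4        37.50        27.0092       108.0369         540.1843
  5     1,037.50       688.3970     3,441.9850      20,651.9099
  Σ                    830.2342     3,773.4046      21,926.3334
P = 830.2342.
Convexity = Σ t(t+1)·PV / [P·(1+y)²] = 21,926.3334 / (830.2342 × 1.178310) = 22.41330.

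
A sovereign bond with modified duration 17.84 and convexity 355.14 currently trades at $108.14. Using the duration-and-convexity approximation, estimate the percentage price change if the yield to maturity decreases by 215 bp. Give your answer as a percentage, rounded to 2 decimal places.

Duration effect: -D_mod·Δy = -17.84 × (-0.0215) = +0.383560
Convexity effect: ½·C·(Δy)² = 0.5 × 355.14 × (-0.0215)² = +0.0820817325
ΔP/P ≈ +0.383560 + 0.0820817325 = +0.4656417325
= +46.56417325%.

+46.56%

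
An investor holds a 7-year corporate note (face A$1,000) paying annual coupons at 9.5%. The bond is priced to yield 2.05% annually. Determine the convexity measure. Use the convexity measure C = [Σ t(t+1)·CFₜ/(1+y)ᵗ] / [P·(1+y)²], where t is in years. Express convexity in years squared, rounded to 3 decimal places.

With y = 0.0205:
  t   CF        PV=CF/(1+0.0205)^t    t·PV        t(t+1)·PV
  1        95.00        93.0916        93.0916         186.1832
  2        95.00        91.2216       182.4432         547.3295
  3        95.00        89.3891       268.1673       1,072.6692
  4        95.00        87.5934       350.3737       1,751.8687
  5        95.00        85.8338       429.1692       2,575.0153
  6        95.00        84.1096       504.6576       3,532.6031
  7     1,095.00       949.9988     6,649.9916      53,199.9327
  Σ                  1,481.2380     8,477.8942      62,865.6018
P = 1,481.2380.
Convexity = Σ t(t+1)·PV / [P·(1+y)²] = 62,865.6018 / (1,481.2380 × 1.041420) = 40.75325.

40.753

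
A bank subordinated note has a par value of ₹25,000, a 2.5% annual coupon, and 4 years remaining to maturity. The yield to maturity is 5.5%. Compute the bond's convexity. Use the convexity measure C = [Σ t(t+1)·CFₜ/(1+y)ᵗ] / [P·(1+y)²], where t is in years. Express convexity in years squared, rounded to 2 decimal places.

With y = 0.055:
  t   CF        PV=CF/(1+0.055)^t    t·PV        t(t+1)·PV
  1       625.00       592.4171       592.4171       1,184.8341
  2       625.00       561.5328     1,123.0655       3,369.1966
  3       625.00       532.2585     1,596.7756       6,387.1025
  4    25,625.00    20,684.9290    82,739.7162     413,698.5809
  Σ                 22,371.1374    86,051.9744     424,639.7141
P = 22,371.1374.
Convexity = Σ t(t+1)·PV / [P·(1+y)²] = 424,639.7141 / (22,371.1374 × 1.113025) = 17.05405.

17.05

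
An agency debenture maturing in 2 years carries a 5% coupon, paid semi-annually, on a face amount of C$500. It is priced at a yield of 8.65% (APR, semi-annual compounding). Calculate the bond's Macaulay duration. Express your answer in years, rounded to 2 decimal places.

1.93 years

Periodic yield y = 0.04325. Discount each cash flow and weight by its period:
  t   CF        PV=CF/(1+0.04325)^t    t·PV
  1        12.50        11.9818        11.9818
  2        12.50        11.4851        22.9701
  3        12.50        11.0089        33.0268
  4       512.50       432.6536     1,730.6143
  Σ                    467.1293     1,798.5930
Price P = Σ PV = 467.1293.
Macaulay duration = Σ(t·PV) / P = 1,798.5930 / 467.1293 = 3.85031 half-year periods.
In years: 3.85031 / 2 = 1.92516 years.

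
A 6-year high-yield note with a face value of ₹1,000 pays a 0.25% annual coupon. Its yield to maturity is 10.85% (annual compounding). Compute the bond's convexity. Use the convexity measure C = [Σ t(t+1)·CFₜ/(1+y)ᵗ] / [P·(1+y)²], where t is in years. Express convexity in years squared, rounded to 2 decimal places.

33.78

With y = 0.1085:
  t   CF        PV=CF/(1+0.1085)^t    t·PV        t(t+1)·PV
  1         2.50         2.2553         2.2553           4.5106
  2         2.50         2.0346         4.0691          12.2073
  3         2.50         1.8354         5.5062          22.0249
  4         2.50         1.6558         6.6230          33.1152
  5         2.50         1.4937         7.4685          44.8108
  6     1,002.50       540.3438     3,242.0630      22,694.4409
  Σ                    549.6185     3,267.9851      22,811.1097
P = 549.6185.
Convexity = Σ t(t+1)·PV / [P·(1+y)²] = 22,811.1097 / (549.6185 × 1.228772) = 33.77642.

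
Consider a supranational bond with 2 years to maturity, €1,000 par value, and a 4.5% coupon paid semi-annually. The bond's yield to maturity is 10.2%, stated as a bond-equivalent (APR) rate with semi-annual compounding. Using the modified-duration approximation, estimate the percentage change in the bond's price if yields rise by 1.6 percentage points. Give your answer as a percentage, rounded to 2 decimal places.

-2.94%

Periodic yield y = 0.051. Modified duration first:
  t   CF        PV=CF/(1+0.051)^t    t·PV
  1        22.50        21.4082        21.4082
  2        22.50        20.3693        40.7387
  3        22.50        19.3809        58.1428
  4     1,022.50       838.0163     3,352.0651
  Σ                    899.1747     3,472.3547
P = 899.1747; D_Mac = 3.86171 half-year periods = 1.93086 yrs; D_mod = 1.93086/(1+0.051) = 1.83716 yrs.
ΔP/P ≈ -D_mod · Δy = -1.83716 × (+0.016) = -0.029395 = -2.9395%.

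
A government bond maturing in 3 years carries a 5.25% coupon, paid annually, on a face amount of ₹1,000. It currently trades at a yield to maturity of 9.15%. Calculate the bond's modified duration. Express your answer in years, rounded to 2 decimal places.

Periodic yield y = 0.0915. First find Macaulay duration:
  t   CF        PV=CF/(1+0.0915)^t    t·PV
  1        52.50        48.0989        48.0989
  2        52.50        44.0668        88.1337
  3     1,052.50       809.3770     2,428.1311
  Σ                    901.5428     2,564.3638
P = 901.5428; Macaulay duration = 2,564.3638 / 901.5428 = 2.84442 years.
Modified duration = D_Mac / (1 + y) = 2.84442 / 1.0915 = 2.60597 years.

2.61 years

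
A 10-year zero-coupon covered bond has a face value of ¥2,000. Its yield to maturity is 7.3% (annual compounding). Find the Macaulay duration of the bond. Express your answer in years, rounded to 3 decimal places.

A zero-coupon bond has a single cash flow at maturity, so its Macaulay duration equals its maturity: 10 years.

10.000 years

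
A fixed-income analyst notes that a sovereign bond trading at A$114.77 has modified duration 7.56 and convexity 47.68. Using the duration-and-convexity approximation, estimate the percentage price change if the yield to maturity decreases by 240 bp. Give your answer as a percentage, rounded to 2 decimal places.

Duration effect: -D_mod·Δy = -7.56 × (-0.024) = +0.181440
Convexity effect: ½·C·(Δy)² = 0.5 × 47.68 × (-0.024)² = +0.01373184
ΔP/P ≈ +0.181440 + 0.01373184 = +0.19517184
= +19.517184%.

+19.52%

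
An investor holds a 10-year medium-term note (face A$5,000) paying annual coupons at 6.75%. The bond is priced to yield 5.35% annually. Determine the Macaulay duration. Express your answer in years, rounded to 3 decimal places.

Periodic yield y = 0.0535. Discount each cash flow and weight by its year:
  t   CF        PV=CF/(1+0.0535)^t    t·PV
  1       337.50       320.3607       320.3607
  2       337.50       304.0918       608.1836
  3       337.50       288.6491       865.9472
  4       337.50       273.9906     1,095.9623
  5       337.50       260.0765     1,300.3824
  6       337.50       246.8690     1,481.2139
  7       337.50       234.3322     1,640.3255
  8       337.50       222.4321     1,779.4568
  9       337.50       211.1363     1,900.2267
  10    5,337.50     3,169.5126    31,695.1264
  Σ                  5,531.4509    42,687.1856
Price P = Σ PV = 5,531.4509.
Macaulay duration = Σ(t·PV) / P = 42,687.1856 / 5,531.4509 = 7.71718 years.

7.717 years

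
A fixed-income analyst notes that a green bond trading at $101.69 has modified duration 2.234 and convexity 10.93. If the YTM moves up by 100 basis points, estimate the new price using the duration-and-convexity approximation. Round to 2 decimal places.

$99.47

Duration effect: -D_mod·Δy = -2.234 × (+0.01) = -0.022340
Convexity effect: ½·C·(Δy)² = 0.5 × 10.93 × (0.01)² = +0.0005465
ΔP/P ≈ -0.022340 + 0.0005465 = -0.0217935
New price ≈ 101.69 × (1 - 0.0217935) = 99.473818985.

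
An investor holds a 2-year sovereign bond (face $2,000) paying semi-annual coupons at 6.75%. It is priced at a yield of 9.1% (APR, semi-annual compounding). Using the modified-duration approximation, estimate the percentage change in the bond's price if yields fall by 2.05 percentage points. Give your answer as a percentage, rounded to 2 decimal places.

+3.73%

Periodic yield y = 0.0455. Modified duration first:
  t   CF        PV=CF/(1+0.0455)^t    t·PV
  1        67.50        64.5624        64.5624
  2        67.50        61.7527       123.5053
  3        67.50        59.0652       177.1956
  4     2,067.50     1,730.4114     6,921.6456
  Σ                  1,915.7917     7,286.9090
P = 1,915.7917; D_Mac = 3.80360 half-year periods = 1.90180 yrs; D_mod = 1.90180/(1+0.0455) = 1.81903 yrs.
ΔP/P ≈ -D_mod · Δy = -1.81903 × (-0.0205) = +0.037290 = +3.7290%.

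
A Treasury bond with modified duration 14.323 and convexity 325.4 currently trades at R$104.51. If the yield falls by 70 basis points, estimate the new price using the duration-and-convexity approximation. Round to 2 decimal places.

Duration effect: -D_mod·Δy = -14.323 × (-0.007) = +0.100261
Convexity effect: ½·C·(Δy)² = 0.5 × 325.4 × (-0.007)² = +0.0079723
ΔP/P ≈ +0.100261 + 0.0079723 = +0.1082333
New price ≈ 104.51 × (1 + 0.1082333) = 115.821462183.

R$115.82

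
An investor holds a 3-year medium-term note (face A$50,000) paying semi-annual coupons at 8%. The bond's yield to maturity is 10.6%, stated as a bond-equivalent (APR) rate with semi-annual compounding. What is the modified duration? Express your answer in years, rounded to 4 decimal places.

2.5782 years

Periodic yield y = 0.053. First find Macaulay duration:
  t   CF        PV=CF/(1+0.053)^t    t·PV
  1     2,000.00     1,899.3352     1,899.3352
  2     2,000.00     1,803.7372     3,607.4743
  3     2,000.00     1,712.9508     5,138.8523
  4     2,000.00     1,626.7339     6,506.9355
  5     2,000.00     1,544.8565     7,724.2824
  6    52,000.00    38,144.6045   228,867.6271
  Σ                 46,732.2180   253,744.5069
P = 46,732.2180; Macaulay duration = 253,744.5069 / 46,732.2180 = 5.42976 half-year periods = 2.71488 years.
Modified duration = D_Mac / (1 + y) = 2.71488 / 1.053 = 2.57823 years.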